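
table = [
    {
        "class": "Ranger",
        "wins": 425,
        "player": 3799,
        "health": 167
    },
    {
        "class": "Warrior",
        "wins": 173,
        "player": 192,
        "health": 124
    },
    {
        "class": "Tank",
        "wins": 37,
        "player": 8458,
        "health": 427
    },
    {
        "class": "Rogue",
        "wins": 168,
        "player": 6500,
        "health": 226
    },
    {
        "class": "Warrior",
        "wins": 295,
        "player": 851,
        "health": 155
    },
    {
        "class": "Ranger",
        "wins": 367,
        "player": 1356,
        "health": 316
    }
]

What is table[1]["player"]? 192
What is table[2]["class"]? "Tank"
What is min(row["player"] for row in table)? 192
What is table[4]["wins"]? 295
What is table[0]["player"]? 3799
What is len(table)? 6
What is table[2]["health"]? 427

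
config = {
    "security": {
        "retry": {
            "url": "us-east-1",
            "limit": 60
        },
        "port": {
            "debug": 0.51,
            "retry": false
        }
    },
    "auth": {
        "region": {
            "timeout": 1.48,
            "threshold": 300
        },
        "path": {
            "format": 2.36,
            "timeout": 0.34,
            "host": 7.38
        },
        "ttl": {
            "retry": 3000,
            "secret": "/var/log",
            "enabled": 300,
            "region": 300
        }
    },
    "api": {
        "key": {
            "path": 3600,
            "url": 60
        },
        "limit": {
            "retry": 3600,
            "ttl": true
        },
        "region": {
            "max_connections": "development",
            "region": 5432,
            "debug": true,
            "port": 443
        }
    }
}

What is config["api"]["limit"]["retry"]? 3600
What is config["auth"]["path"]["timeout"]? 0.34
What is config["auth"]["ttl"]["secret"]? "/var/log"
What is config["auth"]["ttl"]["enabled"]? 300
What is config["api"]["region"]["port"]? 443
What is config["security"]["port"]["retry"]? False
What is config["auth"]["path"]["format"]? 2.36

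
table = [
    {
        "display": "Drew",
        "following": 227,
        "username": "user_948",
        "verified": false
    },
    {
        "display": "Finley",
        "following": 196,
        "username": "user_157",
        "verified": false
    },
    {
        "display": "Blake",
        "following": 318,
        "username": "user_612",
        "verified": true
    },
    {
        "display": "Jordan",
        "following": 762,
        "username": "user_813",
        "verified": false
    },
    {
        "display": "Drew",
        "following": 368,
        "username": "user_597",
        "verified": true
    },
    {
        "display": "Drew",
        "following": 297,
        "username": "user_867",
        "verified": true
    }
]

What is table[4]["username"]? "user_597"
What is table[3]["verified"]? False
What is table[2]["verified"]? True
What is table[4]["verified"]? True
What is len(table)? 6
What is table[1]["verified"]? False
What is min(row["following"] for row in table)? 196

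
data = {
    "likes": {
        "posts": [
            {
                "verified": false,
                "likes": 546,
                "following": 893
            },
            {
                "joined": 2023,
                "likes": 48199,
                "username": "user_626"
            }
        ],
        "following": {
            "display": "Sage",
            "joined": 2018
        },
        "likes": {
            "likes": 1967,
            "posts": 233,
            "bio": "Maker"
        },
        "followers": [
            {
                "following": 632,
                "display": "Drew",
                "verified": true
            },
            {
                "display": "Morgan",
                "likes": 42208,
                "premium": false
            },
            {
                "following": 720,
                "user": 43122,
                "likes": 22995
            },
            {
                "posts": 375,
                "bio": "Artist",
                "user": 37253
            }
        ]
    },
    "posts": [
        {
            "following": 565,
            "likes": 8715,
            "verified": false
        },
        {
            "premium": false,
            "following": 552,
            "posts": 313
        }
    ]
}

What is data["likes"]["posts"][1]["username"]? "user_626"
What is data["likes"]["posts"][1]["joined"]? 2023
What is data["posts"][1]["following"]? 552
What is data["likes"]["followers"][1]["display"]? "Morgan"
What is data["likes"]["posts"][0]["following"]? 893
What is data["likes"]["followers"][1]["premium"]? False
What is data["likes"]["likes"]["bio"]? "Maker"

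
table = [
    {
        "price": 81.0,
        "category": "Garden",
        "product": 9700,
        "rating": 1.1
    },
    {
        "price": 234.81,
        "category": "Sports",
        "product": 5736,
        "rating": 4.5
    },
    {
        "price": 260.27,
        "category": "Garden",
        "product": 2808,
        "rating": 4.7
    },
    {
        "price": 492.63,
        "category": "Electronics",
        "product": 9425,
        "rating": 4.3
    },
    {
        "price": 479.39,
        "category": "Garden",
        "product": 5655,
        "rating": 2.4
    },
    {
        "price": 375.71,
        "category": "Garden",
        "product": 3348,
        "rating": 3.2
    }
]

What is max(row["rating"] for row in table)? 4.7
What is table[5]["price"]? 375.71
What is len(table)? 6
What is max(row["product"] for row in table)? 9700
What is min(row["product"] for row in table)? 2808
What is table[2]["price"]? 260.27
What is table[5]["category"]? "Garden"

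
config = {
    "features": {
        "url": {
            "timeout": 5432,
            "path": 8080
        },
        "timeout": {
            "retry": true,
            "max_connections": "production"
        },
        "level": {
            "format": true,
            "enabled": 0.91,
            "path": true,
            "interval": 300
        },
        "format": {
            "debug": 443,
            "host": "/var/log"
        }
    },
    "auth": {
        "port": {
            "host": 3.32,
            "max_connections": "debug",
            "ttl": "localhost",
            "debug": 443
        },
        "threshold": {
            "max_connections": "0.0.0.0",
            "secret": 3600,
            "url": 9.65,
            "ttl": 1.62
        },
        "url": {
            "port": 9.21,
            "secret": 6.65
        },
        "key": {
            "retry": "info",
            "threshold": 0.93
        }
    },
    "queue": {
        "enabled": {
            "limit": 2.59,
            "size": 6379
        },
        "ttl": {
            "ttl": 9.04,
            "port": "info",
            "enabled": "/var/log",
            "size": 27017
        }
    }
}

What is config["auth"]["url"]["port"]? 9.21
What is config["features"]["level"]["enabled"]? 0.91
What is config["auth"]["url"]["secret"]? 6.65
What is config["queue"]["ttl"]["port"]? "info"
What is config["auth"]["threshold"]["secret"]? 3600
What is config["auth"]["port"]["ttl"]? "localhost"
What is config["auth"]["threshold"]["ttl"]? 1.62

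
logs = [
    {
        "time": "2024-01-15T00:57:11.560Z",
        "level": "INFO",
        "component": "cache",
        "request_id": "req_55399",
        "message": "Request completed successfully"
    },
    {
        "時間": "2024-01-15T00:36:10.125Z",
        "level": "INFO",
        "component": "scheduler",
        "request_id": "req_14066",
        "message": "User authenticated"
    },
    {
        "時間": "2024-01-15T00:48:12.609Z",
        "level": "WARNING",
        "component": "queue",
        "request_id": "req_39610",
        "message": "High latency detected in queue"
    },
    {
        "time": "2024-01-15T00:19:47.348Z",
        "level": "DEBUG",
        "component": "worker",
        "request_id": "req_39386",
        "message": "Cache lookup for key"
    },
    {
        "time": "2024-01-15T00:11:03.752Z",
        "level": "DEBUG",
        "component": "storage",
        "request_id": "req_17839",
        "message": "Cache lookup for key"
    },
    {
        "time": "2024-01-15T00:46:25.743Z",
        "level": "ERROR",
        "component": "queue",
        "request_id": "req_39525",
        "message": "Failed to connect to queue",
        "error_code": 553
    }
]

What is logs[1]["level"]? "INFO"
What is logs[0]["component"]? "cache"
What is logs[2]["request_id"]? "req_39610"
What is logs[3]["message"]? "Cache lookup for key"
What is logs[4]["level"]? "DEBUG"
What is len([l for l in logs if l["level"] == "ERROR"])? 1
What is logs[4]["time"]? "2024-01-15T00:11:03.752Z"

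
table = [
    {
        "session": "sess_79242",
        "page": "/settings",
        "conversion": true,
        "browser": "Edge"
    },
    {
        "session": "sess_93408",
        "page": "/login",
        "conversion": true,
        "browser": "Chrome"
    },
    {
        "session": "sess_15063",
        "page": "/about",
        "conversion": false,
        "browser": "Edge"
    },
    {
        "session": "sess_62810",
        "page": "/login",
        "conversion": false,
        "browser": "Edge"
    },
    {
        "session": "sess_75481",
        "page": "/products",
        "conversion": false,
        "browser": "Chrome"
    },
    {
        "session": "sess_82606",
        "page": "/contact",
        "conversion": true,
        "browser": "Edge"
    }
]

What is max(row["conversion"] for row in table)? True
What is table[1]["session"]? "sess_93408"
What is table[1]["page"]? "/login"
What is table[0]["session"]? "sess_79242"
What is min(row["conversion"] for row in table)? False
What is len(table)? 6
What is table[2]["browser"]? "Edge"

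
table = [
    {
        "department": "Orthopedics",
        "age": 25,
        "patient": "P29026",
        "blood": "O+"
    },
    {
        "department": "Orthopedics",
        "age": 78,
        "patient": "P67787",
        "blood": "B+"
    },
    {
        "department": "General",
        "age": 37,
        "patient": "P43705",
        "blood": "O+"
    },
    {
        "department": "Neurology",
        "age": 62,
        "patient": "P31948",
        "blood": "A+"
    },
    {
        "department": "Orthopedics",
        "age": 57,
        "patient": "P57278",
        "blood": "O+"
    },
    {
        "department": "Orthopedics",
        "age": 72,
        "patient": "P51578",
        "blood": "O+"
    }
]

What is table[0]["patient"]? "P29026"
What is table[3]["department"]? "Neurology"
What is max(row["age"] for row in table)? 78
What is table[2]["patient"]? "P43705"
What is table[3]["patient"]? "P31948"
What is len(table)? 6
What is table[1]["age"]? 78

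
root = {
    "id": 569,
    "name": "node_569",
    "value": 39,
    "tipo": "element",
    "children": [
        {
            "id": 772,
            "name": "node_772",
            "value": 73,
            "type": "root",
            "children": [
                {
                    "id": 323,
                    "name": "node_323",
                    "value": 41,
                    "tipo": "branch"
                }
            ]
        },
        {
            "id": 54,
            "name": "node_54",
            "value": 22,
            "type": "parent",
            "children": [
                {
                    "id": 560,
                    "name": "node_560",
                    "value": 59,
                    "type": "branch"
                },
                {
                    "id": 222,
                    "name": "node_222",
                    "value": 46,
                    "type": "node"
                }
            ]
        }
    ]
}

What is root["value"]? 39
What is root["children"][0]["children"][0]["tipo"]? "branch"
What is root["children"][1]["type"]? "parent"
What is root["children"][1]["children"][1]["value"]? 46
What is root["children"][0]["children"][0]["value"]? 41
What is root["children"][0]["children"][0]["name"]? "node_323"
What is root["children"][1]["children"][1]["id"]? 222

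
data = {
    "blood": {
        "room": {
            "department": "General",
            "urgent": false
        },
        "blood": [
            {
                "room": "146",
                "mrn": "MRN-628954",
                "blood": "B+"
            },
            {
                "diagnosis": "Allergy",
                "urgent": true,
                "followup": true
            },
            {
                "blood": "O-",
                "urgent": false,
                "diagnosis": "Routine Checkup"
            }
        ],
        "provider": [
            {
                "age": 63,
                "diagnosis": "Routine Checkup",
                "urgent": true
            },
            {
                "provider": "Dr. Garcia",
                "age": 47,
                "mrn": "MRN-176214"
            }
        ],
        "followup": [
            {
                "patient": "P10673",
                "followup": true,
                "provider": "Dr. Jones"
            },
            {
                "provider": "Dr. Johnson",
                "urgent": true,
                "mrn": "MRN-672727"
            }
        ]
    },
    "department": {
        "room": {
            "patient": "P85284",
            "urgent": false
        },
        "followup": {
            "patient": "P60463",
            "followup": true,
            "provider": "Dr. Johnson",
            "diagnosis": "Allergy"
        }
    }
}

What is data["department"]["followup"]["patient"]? "P60463"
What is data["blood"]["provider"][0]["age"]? 63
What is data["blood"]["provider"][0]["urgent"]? True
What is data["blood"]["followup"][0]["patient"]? "P10673"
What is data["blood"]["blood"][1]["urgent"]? True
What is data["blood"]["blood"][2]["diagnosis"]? "Routine Checkup"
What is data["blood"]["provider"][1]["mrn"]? "MRN-176214"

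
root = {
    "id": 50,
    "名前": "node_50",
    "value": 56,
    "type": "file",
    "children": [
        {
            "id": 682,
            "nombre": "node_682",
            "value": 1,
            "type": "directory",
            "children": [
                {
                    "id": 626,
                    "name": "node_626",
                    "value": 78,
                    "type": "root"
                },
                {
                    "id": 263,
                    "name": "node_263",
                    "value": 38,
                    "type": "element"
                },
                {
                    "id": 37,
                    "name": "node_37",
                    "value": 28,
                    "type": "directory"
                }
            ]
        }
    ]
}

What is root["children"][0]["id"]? 682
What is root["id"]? 50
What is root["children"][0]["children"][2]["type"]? "directory"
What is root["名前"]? "node_50"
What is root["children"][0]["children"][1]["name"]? "node_263"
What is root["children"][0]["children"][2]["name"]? "node_37"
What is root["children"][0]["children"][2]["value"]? 28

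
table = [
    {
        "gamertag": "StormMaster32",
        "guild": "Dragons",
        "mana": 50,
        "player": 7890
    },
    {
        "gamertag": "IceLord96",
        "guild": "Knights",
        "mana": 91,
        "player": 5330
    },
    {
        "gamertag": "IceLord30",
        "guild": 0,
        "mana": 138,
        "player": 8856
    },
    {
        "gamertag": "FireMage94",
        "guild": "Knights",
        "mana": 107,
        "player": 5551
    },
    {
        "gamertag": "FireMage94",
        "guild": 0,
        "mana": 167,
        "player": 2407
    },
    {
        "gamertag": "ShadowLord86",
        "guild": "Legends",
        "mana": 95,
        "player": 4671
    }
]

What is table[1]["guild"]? "Knights"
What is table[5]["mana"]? 95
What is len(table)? 6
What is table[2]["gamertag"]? "IceLord30"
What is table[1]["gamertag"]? "IceLord96"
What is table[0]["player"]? 7890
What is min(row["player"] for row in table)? 2407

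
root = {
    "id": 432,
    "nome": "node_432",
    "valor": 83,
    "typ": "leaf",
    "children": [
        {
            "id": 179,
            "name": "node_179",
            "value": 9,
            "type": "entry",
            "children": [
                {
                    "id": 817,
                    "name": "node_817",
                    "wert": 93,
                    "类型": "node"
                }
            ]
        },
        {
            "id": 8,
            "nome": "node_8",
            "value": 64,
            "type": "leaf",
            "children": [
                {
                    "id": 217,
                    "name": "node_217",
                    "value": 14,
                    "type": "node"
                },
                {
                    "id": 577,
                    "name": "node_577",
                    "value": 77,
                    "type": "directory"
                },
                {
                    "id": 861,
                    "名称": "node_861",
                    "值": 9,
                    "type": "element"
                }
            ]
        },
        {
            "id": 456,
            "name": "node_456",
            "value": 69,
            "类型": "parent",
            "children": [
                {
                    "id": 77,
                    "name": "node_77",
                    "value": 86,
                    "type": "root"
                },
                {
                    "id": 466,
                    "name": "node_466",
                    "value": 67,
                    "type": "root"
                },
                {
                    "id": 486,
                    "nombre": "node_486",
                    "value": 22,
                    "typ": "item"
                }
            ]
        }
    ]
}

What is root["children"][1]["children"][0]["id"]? 217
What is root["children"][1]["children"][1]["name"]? "node_577"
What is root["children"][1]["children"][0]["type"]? "node"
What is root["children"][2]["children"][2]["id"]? 486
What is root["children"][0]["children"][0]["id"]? 817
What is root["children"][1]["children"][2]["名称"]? "node_861"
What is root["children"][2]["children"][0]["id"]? 77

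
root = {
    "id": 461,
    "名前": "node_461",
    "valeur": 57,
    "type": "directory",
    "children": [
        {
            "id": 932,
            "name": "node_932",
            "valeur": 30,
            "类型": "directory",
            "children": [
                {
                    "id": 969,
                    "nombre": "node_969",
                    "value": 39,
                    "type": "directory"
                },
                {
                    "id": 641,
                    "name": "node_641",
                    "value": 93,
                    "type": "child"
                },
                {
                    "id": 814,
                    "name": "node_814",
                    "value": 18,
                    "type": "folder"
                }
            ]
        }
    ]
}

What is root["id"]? 461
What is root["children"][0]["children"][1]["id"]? 641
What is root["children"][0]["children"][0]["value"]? 39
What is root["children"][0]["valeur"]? 30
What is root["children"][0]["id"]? 932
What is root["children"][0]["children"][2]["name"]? "node_814"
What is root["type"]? "directory"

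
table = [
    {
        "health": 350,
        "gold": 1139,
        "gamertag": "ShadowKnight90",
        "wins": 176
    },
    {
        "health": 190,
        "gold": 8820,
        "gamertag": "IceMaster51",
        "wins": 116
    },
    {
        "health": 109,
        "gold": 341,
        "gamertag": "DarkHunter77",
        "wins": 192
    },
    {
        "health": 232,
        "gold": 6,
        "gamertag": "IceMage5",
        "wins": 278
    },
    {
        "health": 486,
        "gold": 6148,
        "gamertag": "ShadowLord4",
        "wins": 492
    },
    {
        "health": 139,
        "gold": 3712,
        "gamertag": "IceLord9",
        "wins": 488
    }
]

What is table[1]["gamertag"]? "IceMaster51"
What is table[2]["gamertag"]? "DarkHunter77"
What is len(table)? 6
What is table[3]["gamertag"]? "IceMage5"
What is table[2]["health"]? 109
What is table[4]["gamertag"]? "ShadowLord4"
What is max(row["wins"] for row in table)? 492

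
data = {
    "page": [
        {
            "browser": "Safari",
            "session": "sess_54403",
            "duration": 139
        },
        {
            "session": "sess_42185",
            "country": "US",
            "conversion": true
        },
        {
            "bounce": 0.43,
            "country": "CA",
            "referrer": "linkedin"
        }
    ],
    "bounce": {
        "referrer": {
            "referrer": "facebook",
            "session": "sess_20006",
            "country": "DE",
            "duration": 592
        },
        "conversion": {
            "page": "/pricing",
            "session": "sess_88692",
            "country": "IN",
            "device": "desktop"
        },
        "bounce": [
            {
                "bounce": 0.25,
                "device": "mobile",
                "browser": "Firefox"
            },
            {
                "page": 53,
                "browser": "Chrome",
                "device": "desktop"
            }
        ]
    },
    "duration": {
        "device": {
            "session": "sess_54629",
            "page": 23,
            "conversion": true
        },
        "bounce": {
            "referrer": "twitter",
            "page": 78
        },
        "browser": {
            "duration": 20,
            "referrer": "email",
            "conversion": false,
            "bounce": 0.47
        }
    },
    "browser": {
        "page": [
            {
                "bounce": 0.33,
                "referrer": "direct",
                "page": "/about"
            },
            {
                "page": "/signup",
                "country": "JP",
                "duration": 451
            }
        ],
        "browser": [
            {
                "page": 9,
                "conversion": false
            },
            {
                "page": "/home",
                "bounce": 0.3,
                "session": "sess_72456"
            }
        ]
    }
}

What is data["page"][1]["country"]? "US"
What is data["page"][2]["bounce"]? 0.43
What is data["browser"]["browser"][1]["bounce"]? 0.3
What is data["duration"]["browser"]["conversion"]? False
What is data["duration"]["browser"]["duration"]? 20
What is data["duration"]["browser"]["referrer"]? "email"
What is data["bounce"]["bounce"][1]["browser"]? "Chrome"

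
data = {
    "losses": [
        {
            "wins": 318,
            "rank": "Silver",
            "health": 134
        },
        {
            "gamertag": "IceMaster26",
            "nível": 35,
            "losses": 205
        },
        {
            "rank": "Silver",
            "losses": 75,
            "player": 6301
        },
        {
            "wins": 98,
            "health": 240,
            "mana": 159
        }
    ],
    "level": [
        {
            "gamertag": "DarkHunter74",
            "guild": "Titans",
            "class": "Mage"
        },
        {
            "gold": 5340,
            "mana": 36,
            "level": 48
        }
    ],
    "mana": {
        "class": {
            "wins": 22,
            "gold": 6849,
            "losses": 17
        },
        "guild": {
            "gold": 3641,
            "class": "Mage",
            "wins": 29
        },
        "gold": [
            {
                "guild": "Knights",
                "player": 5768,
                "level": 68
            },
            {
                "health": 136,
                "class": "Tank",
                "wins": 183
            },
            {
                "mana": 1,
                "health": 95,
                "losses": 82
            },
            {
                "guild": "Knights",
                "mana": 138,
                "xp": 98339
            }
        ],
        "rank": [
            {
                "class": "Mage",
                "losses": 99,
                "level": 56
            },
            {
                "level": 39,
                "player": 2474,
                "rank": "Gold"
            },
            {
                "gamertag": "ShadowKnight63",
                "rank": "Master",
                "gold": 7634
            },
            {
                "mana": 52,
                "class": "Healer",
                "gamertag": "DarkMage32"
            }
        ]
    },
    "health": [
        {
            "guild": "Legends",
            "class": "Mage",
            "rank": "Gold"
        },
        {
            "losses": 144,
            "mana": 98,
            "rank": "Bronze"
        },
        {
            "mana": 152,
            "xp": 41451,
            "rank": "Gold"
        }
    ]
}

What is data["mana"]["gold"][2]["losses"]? 82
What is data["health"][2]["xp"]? 41451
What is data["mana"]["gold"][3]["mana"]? 138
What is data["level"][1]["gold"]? 5340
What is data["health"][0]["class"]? "Mage"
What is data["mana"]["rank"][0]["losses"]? 99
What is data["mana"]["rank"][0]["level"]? 56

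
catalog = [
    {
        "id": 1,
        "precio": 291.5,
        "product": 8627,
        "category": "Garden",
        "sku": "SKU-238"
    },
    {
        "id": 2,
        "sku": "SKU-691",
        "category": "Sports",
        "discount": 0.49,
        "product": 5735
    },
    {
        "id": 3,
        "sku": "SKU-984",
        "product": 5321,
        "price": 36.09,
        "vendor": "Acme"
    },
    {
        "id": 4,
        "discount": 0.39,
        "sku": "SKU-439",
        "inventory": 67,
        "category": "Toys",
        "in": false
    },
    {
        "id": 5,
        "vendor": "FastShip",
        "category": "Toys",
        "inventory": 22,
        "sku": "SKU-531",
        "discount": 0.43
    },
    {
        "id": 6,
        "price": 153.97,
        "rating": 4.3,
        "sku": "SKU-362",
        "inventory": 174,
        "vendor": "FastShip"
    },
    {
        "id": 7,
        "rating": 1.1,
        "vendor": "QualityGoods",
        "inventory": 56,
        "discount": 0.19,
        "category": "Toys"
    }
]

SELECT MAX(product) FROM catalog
8627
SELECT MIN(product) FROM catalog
5321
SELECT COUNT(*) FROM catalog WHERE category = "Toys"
3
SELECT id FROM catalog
[1, 2, 3, 4, 5, 6, 7]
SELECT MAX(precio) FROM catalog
291.5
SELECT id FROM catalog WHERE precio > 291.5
[]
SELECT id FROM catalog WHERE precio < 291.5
[]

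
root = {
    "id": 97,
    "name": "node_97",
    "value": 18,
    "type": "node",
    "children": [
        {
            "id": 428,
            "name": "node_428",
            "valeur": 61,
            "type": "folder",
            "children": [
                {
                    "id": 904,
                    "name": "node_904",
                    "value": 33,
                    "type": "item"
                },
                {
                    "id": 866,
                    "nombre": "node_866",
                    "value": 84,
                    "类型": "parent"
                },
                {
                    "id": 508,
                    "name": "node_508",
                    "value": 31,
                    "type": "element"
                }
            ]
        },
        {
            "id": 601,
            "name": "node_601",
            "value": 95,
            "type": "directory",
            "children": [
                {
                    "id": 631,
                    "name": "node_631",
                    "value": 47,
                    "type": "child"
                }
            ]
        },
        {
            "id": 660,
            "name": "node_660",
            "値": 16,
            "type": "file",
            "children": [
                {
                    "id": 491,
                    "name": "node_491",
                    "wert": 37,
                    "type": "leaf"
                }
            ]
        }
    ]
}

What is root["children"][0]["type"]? "folder"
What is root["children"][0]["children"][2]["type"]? "element"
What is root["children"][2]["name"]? "node_660"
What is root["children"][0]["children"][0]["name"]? "node_904"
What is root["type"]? "node"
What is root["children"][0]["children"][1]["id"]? 866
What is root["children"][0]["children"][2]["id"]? 508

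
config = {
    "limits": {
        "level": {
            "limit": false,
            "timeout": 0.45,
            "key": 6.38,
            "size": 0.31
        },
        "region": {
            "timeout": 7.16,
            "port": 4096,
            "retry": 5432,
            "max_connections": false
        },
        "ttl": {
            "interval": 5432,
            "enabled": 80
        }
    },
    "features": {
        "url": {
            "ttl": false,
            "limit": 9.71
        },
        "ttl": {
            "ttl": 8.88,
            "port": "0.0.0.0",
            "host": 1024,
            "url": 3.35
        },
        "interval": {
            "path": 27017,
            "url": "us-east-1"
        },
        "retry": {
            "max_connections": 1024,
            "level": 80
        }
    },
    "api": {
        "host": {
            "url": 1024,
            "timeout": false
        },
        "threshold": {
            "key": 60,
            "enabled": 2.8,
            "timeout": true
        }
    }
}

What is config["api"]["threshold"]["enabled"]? 2.8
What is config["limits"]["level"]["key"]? 6.38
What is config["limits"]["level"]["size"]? 0.31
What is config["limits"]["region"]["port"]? 4096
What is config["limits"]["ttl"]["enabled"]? 80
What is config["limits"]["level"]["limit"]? False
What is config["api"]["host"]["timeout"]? False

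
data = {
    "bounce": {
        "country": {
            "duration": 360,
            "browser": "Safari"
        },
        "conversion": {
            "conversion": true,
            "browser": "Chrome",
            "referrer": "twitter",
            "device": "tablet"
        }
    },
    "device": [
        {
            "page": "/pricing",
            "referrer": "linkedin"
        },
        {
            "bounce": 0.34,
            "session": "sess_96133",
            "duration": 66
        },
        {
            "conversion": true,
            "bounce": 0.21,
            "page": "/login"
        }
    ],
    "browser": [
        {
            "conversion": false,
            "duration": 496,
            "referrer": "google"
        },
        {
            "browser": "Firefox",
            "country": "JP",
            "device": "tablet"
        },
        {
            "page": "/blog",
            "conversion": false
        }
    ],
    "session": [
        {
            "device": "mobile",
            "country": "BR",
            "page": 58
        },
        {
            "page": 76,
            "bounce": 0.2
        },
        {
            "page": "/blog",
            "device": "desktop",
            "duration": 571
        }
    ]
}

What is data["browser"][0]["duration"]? 496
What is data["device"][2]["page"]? "/login"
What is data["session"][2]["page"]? "/blog"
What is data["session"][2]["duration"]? 571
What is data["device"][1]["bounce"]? 0.34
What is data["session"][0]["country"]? "BR"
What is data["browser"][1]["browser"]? "Firefox"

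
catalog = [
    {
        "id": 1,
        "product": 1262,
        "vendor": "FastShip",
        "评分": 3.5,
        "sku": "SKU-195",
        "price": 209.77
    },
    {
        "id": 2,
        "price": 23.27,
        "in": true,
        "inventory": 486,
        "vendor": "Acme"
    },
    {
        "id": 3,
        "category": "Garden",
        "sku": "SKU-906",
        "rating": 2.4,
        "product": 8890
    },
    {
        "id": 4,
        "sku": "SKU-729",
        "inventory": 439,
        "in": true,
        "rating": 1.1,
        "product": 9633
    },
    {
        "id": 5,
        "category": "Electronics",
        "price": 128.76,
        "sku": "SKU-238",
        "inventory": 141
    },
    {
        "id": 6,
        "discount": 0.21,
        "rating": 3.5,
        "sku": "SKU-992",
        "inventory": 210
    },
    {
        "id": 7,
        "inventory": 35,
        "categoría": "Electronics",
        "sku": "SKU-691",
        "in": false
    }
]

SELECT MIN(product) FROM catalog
1262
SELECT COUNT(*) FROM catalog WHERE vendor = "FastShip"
1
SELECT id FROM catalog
[1, 2, 3, 4, 5, 6, 7]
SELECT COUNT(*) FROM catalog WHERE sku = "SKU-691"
1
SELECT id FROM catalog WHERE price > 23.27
[1, 5]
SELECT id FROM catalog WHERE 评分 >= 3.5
[1]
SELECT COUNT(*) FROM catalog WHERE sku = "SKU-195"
1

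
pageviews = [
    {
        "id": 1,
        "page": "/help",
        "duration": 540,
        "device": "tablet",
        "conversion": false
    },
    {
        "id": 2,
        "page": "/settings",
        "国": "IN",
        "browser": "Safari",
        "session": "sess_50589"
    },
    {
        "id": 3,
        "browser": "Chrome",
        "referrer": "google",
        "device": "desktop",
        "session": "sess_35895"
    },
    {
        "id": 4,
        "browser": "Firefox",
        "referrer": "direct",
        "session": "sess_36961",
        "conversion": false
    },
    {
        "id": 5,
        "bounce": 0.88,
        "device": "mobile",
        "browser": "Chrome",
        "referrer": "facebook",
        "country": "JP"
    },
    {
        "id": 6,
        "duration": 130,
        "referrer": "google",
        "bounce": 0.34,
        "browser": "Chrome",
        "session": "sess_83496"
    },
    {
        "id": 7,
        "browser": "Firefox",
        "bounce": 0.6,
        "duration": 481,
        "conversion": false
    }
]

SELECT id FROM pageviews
[1, 2, 3, 4, 5, 6, 7]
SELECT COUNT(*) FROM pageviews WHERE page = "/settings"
1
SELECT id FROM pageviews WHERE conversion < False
[]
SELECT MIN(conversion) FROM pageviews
False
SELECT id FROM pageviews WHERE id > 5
[6, 7]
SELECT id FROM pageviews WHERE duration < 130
[]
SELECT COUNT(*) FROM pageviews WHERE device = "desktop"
1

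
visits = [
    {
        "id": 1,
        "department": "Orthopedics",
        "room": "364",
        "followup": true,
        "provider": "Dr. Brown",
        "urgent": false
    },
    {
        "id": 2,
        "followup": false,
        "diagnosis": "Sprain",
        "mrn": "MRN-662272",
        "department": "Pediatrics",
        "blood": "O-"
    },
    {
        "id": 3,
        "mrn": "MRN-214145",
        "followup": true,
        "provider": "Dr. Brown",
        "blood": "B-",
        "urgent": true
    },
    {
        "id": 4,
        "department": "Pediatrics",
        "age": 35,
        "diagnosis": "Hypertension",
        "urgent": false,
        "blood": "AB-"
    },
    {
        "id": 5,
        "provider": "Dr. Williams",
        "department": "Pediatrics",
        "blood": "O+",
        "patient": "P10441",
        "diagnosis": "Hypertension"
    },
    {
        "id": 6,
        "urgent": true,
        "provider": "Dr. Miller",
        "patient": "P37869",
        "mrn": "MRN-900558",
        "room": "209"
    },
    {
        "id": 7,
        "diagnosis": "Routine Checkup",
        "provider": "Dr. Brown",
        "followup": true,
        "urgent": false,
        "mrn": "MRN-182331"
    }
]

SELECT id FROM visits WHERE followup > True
[]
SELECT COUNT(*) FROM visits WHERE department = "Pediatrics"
3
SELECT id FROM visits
[1, 2, 3, 4, 5, 6, 7]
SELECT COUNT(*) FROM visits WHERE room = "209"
1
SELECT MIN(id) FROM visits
1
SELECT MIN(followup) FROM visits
False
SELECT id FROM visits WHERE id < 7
[1, 2, 3, 4, 5, 6]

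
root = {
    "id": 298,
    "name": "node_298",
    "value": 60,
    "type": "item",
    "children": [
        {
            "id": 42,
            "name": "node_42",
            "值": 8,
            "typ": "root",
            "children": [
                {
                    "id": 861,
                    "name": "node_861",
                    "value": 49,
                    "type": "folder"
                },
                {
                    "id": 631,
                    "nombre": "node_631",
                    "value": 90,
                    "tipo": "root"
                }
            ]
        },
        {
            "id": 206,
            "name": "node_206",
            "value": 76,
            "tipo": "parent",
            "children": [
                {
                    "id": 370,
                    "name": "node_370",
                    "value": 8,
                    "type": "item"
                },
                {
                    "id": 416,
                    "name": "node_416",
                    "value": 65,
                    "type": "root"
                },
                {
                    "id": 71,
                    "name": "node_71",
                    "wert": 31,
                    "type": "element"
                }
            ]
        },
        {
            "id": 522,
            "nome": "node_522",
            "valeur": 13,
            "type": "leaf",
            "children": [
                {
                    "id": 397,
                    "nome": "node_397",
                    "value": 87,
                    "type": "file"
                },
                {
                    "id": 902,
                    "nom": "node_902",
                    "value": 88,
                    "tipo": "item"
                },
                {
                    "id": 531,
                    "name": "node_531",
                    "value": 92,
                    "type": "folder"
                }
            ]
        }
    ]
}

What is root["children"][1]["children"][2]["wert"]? 31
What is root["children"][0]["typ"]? "root"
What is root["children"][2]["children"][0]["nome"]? "node_397"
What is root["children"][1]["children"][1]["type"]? "root"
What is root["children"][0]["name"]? "node_42"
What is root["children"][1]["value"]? 76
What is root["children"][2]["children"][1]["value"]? 88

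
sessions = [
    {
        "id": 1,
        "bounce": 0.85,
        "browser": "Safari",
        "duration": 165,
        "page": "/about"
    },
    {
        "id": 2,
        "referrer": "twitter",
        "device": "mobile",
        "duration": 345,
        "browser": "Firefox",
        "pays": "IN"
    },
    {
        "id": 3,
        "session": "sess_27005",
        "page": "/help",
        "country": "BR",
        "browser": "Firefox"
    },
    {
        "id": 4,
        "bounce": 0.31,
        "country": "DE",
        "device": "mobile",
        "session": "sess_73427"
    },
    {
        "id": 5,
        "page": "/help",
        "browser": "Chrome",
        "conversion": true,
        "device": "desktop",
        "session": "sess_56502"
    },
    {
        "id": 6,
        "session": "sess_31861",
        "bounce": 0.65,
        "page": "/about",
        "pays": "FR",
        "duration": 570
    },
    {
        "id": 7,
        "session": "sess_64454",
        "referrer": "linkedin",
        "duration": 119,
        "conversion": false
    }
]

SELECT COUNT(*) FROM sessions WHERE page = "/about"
2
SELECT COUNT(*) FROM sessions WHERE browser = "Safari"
1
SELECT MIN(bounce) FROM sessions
0.31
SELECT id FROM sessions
[1, 2, 3, 4, 5, 6, 7]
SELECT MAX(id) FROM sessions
7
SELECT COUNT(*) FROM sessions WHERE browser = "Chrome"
1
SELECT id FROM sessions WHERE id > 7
[]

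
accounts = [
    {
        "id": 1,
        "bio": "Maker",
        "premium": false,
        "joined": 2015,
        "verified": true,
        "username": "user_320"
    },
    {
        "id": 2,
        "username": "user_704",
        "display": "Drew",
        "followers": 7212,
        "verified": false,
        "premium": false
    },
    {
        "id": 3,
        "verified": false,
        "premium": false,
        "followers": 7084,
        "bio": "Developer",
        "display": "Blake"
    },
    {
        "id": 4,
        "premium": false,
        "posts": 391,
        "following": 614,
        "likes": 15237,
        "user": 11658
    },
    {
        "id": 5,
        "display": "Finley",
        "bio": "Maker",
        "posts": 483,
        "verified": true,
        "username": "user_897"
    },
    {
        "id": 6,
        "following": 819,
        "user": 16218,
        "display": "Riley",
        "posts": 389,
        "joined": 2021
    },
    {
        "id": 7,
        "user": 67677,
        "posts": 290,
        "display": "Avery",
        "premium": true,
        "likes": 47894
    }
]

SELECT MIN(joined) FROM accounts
2015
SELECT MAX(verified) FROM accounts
True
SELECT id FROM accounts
[1, 2, 3, 4, 5, 6, 7]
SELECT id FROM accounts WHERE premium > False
[7]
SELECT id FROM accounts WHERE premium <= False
[1, 2, 3, 4]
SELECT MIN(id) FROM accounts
1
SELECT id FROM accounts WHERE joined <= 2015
[1]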